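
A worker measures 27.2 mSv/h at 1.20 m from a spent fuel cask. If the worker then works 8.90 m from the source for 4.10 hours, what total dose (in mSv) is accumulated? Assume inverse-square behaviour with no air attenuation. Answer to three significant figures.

2.03 mSv

Using I₁d₁² = I₂d₂², rate at 8.90 m:
27.2 × (1.20/8.90)² = 27.2 × 0.01818 = 0.4945 mSv/h.
Dose = rate × time = 0.4945 mSv/h × 4.100 h = 2.027 mSv.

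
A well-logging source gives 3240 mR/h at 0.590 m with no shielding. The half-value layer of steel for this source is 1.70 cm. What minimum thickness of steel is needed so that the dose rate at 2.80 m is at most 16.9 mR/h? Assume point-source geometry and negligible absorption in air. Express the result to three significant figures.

At 2.80 m, distance alone gives 3240 × (0.590/2.80)² = 3240 × 0.04440 = 143.9 mR/h.
Further attenuation needed: 143.9/16.9 = 8.515.
n = log₂(8.515) = 3.090 half-value layers.
Thickness = 3.090 × 1.70 cm = 5.253 cm.

5.25 cm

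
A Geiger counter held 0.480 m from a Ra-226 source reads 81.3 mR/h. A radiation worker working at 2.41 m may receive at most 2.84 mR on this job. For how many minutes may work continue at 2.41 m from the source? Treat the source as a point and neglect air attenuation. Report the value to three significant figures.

Intensity scales as (d₁/d₂)², so rate at 2.41 m:
(0.480/2.41)² = 0.03967, so 81.3 × 0.03967 = 3.225 mR/h.
Stay time = 2.84 mR ÷ 3.225 mR/h = 0.8806 h = 52.84 min.

52.8 min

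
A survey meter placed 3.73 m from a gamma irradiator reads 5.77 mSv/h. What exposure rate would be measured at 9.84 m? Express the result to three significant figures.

Since intensity falls as 1/r², scaling from 3.73 m to 9.84 m:
5.77 × (3.73/9.84)² = 5.77 × 0.1437 = 0.8291 mSv/h.

0.829 mSv/h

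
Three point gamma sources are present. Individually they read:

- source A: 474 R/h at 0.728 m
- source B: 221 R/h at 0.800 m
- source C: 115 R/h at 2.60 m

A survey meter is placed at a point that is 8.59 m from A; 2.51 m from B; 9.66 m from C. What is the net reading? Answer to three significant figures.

By superposition, sum each source's inverse-square contribution:
A: 474 × (0.728/8.59)² = 3.405 R/h
B: 221 × (0.800/2.51)² = 22.45 R/h
C: 115 × (2.60/9.66)² = 8.331 R/h
Total = 3.405 + 22.45 + 8.331 = 34.19 R/h.

34.2 R/h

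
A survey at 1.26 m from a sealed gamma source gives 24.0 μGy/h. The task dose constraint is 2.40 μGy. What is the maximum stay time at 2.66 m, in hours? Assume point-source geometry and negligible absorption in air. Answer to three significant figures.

0.446 h

By the inverse-square law, rate at 2.66 m:
(1.26/2.66)² = 0.2244, so 24.0 × 0.2244 = 5.386 μGy/h.
Stay time = 2.40 μGy ÷ 5.386 μGy/h = 0.4456 h.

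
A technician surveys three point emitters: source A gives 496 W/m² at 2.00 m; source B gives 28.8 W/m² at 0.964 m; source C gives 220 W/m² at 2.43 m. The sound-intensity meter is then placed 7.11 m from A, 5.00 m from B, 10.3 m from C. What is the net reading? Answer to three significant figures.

52.6 W/m²

Each source contributes Iᵢ·(dᵢ/rᵢ)²; contributions add.
A: 496 × (2.00/7.11)² = 39.25 W/m²
B: 28.8 × (0.964/5.00)² = 1.071 W/m²
C: 220 × (2.43/10.3)² = 12.25 W/m²
Total = 39.25 + 1.071 + 12.25 = 52.57 W/m².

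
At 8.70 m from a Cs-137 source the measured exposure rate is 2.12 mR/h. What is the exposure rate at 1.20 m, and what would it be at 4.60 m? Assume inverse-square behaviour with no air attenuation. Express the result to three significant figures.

111 mR/h; 7.58 mR/h

Intensity scales as (d₁/d₂)², so
At 1.20 m: 2.12 × (8.70/1.20)² = 2.12 × 52.56 = 111.4 mR/h
At 4.60 m: 111.4 × (1.20/4.60)² = 111.4 × 0.06805 = 7.581 mR/h.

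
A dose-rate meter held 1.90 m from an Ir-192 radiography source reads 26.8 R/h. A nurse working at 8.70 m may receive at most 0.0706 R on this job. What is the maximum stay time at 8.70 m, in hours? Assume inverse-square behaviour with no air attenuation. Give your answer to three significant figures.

0.0552 h

Applying the 1/r² law, rate at 8.70 m:
(1.90/8.70)² = 0.04769, so 26.8 × 0.04769 = 1.278 R/h.
Stay time = 0.0706 R ÷ 1.278 R/h = 0.05524 h.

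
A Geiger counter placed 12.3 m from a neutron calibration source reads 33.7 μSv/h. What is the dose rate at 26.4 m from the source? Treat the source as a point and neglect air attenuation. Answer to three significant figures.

Since intensity falls as 1/r², scaling from 12.3 m to 26.4 m:
33.7 × (12.3/26.4)² = 33.7 × 0.2171 = 7.316 μSv/h.

7.32 μSv/h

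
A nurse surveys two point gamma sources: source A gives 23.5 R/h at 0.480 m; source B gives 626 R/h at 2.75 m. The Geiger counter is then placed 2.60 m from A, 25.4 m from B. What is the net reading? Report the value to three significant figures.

Each source contributes Iᵢ·(dᵢ/rᵢ)²; contributions add.
A: 23.5 × (0.480/2.60)² = 0.8009 R/h
B: 626 × (2.75/25.4)² = 7.338 R/h
Total = 0.8009 + 7.338 = 8.139 R/h.

8.14 R/h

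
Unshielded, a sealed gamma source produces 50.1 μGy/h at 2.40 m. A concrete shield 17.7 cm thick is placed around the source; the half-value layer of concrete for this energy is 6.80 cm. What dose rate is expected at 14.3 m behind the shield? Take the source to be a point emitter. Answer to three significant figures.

Distance alone: 50.1 × (2.40/14.3)² = 50.1 × 0.02817 = 1.411 μGy/h.
Shield: 17.7/6.80 = 2.603 half-value layers → attenuation 2^(−2.603) = 0.1646.
Combined: 1.411 × 0.1646 = 0.2323 μGy/h.

0.232 μGy/h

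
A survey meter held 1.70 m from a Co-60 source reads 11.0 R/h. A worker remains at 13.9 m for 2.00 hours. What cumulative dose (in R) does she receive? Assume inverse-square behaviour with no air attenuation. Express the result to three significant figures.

Applying the 1/r² law, rate at 13.9 m:
11.0 × (1.70/13.9)² = 11.0 × 0.01496 = 0.1646 R/h.
Dose = rate × time = 0.1646 R/h × 2.000 h = 0.3292 R.

0.329 R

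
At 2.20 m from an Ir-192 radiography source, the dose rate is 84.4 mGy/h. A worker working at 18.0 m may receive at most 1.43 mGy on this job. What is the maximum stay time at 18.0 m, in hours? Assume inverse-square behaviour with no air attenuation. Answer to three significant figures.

1.13 h

Applying the 1/r² law, rate at 18.0 m:
(2.20/18.0)² = 0.01494, so 84.4 × 0.01494 = 1.261 mGy/h.
Stay time = 1.43 mGy ÷ 1.261 mGy/h = 1.134 h.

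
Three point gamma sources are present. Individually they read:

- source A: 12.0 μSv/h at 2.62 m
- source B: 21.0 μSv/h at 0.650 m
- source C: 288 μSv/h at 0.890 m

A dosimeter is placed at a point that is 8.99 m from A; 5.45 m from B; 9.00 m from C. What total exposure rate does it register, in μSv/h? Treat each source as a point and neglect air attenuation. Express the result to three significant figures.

Each source contributes Iᵢ·(dᵢ/rᵢ)²; contributions add.
A: 12.0 × (2.62/8.99)² = 1.019 μSv/h
B: 21.0 × (0.650/5.45)² = 0.2987 μSv/h
C: 288 × (0.890/9.00)² = 2.816 μSv/h
Total = 1.019 + 0.2987 + 2.816 = 4.134 μSv/h.

4.13 μSv/h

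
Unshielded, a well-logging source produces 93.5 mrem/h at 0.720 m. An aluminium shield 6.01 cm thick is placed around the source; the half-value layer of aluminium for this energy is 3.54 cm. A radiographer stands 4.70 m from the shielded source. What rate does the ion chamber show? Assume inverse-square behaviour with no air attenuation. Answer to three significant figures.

Distance alone: (0.720/4.70)² = 0.02347, so 93.5 × 0.02347 = 2.194 mrem/h.
Shield: 6.01/3.54 = 1.698 half-value layers → attenuation 2^(−1.698) = 0.3082.
Combined: 2.194 × 0.3082 = 0.6762 mrem/h.

0.676 mrem/h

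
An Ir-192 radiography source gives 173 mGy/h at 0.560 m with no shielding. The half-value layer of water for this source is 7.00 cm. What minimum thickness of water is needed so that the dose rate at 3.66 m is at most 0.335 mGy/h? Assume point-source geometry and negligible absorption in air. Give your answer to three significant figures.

At 3.66 m, distance alone gives (0.560/3.66)² = 0.02341, so 173 × 0.02341 = 4.050 mGy/h.
Further attenuation needed: 4.050/0.335 = 12.09.
n = log₂(12.09) = 3.596 half-value layers.
Thickness = 3.596 × 7.00 cm = 25.17 cm.

25.2 cm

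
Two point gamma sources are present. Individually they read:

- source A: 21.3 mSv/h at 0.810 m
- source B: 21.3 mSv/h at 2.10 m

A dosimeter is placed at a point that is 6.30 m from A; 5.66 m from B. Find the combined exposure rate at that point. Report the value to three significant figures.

Each source contributes Iᵢ·(dᵢ/rᵢ)²; contributions add.
A: 21.3 × (0.810/6.30)² = 0.3521 mSv/h
B: 21.3 × (2.10/5.66)² = 2.932 mSv/h
Total = 0.3521 + 2.932 = 3.284 mSv/h.

3.28 mSv/h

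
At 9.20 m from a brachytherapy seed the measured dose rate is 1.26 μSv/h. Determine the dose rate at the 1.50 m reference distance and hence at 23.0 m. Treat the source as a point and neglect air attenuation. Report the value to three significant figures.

Applying the 1/r² law,
At 1.50 m: 1.26 × (9.20/1.50)² = 1.26 × 37.62 = 47.40 μSv/h
At 23.0 m: 47.40 × (1.50/23.0)² = 47.40 × 0.004253 = 0.2016 μSv/h.

47.4 μSv/h; 0.202 μSv/h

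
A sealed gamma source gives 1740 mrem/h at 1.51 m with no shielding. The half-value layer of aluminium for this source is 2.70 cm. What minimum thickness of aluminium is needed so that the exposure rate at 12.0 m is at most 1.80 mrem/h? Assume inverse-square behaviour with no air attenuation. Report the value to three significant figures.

At 12.0 m, distance alone gives 1740 × (1.51/12.0)² = 1740 × 0.01583 = 27.54 mrem/h.
Further attenuation needed: 27.54/1.80 = 15.30.
n = log₂(15.30) = 3.935 half-value layers.
Thickness = 3.935 × 2.70 cm = 10.62 cm.

10.6 cm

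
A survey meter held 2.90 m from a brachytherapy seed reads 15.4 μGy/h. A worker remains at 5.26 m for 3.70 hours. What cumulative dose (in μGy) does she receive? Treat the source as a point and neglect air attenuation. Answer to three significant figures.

By the inverse-square law, rate at 5.26 m:
15.4 × (2.90/5.26)² = 15.4 × 0.3040 = 4.682 μGy/h.
Dose = rate × time = 4.682 μGy/h × 3.700 h = 17.32 μGy.

17.3 μGy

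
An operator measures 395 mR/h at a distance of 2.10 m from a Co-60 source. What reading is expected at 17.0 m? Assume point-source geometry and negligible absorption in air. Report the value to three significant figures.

Intensity scales as (d₁/d₂)², so the rate at 17.0 m is
(2.10/17.0)² = 0.01526, so 395 × 0.01526 = 6.028 mR/h.

6.03 mR/h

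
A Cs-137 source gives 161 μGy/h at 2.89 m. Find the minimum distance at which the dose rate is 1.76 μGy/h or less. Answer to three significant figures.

By the inverse-square law, d₂ = d₁·√(I₁/I₂).
I₁/I₂ = 161/1.76 = 91.48, so d₂ = 2.89 × √91.48 = 27.64 m.

27.6 m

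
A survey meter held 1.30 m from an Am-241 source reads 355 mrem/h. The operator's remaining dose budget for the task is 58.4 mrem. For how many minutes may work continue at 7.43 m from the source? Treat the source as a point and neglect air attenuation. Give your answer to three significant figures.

322 min

Intensity scales as (d₁/d₂)², so rate at 7.43 m:
355 × (1.30/7.43)² = 355 × 0.03061 = 10.87 mrem/h.
Stay time = 58.4 mrem ÷ 10.87 mrem/h = 5.373 h = 322.4 min.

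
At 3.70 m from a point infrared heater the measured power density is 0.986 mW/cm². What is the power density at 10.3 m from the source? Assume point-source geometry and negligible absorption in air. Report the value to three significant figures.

0.127 mW/cm²

Using I₁d₁² = I₂d₂², scaling from 3.70 m to 10.3 m:
0.986 × (3.70/10.3)² = 0.986 × 0.1290 = 0.1272 mW/cm².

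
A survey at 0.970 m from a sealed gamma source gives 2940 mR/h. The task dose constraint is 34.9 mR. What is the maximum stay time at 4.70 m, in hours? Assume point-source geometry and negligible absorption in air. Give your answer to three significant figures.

0.279 h

Using I₁d₁² = I₂d₂², rate at 4.70 m:
(0.970/4.70)² = 0.04259, so 2940 × 0.04259 = 125.2 mR/h.
Stay time = 34.9 mR ÷ 125.2 mR/h = 0.2788 h.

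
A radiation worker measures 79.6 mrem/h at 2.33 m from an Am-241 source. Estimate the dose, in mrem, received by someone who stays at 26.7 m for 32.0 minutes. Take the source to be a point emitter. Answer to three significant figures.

Applying the 1/r² law, rate at 26.7 m:
(2.33/26.7)² = 0.007615, so 79.6 × 0.007615 = 0.6062 mrem/h.
Dose = rate × time = 0.6062 mrem/h × 0.5333 h = 0.3233 mrem.

0.323 mrem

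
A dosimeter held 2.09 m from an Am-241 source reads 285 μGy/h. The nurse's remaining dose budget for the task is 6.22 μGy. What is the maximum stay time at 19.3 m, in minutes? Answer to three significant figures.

112 min

By the inverse-square law, rate at 19.3 m:
(2.09/19.3)² = 0.01173, so 285 × 0.01173 = 3.343 μGy/h.
Stay time = 6.22 μGy ÷ 3.343 μGy/h = 1.861 h = 111.7 min.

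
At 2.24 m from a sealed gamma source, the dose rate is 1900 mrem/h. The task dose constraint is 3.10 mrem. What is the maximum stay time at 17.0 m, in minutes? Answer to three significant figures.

5.64 min

Using I₁d₁² = I₂d₂², rate at 17.0 m:
1900 × (2.24/17.0)² = 1900 × 0.01736 = 32.98 mrem/h.
Stay time = 3.10 mrem ÷ 32.98 mrem/h = 0.09400 h = 5.640 min.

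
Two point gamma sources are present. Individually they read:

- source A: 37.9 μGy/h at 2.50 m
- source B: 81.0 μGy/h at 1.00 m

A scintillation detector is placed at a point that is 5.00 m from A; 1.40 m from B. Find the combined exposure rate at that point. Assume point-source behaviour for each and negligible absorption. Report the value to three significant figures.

50.8 μGy/h

By superposition, sum each source's inverse-square contribution:
A: 37.9 × (2.50/5.00)² = 9.475 μGy/h
B: 81.0 × (1.00/1.40)² = 41.33 μGy/h
Total = 9.475 + 41.33 = 50.80 μGy/h.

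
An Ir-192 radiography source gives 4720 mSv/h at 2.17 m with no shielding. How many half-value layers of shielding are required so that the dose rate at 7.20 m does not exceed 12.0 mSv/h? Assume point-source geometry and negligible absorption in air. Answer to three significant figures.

5.16 half-value layers

At 7.20 m, distance alone gives 4720 × (2.17/7.20)² = 4720 × 0.09084 = 428.8 mSv/h.
Further attenuation needed: 428.8/12.0 = 35.73.
n = log₂(35.73) = 5.159 half-value layers.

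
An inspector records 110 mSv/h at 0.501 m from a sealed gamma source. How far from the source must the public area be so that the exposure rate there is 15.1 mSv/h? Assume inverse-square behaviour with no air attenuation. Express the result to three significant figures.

Intensity scales as (d₁/d₂)², so d₂ = d₁·√(I₁/I₂).
I₁/I₂ = 110/15.1 = 7.285, so d₂ = 0.501 × √7.285 = 1.352 m.

1.35 m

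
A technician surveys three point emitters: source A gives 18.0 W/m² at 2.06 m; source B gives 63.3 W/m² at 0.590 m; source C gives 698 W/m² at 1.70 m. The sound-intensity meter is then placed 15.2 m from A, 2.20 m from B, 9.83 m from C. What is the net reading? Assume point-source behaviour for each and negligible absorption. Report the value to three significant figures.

Each source contributes Iᵢ·(dᵢ/rᵢ)²; contributions add.
A: 18.0 × (2.06/15.2)² = 0.3306 W/m²
B: 63.3 × (0.590/2.20)² = 4.553 W/m²
C: 698 × (1.70/9.83)² = 20.88 W/m²
Total = 0.3306 + 4.553 + 20.88 = 25.76 W/m².

25.8 W/m²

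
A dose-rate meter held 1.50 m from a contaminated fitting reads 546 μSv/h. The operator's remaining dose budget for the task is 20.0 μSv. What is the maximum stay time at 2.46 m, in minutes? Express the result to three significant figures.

Applying the 1/r² law, rate at 2.46 m:
(1.50/2.46)² = 0.3718, so 546 × 0.3718 = 203.0 μSv/h.
Stay time = 20.0 μSv ÷ 203.0 μSv/h = 0.09852 h = 5.911 min.

5.91 min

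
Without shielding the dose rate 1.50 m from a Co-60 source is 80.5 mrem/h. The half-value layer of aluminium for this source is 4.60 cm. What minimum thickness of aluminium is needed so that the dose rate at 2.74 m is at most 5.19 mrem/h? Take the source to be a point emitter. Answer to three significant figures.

10.2 cm

At 2.74 m, distance alone gives 80.5 × (1.50/2.74)² = 80.5 × 0.2997 = 24.13 mrem/h.
Further attenuation needed: 24.13/5.19 = 4.649.
n = log₂(4.649) = 2.217 half-value layers.
Thickness = 2.217 × 4.60 cm = 10.20 cm.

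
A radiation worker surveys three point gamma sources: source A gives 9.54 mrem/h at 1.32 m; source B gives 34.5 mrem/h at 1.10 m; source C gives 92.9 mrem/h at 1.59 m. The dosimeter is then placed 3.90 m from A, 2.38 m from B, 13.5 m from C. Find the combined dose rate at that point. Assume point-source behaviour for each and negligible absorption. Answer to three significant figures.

By superposition, sum each source's inverse-square contribution:
A: 9.54 × (1.32/3.90)² = 1.093 mrem/h
B: 34.5 × (1.10/2.38)² = 7.370 mrem/h
C: 92.9 × (1.59/13.5)² = 1.289 mrem/h
Total = 1.093 + 7.370 + 1.289 = 9.752 mrem/h.

9.75 mrem/h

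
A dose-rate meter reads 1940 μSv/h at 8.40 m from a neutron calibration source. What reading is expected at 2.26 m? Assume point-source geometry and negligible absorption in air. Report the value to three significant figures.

Intensity scales as (d₁/d₂)², so the rate at 2.26 m is
(8.40/2.26)² = 13.81, so 1940 × 13.81 = 26790 μSv/h.

26800 μSv/h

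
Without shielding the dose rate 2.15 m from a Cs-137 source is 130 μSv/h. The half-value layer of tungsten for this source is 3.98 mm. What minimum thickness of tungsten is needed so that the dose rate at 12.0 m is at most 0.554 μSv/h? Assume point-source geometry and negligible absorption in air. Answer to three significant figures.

At 12.0 m, distance alone gives 130 × (2.15/12.0)² = 130 × 0.03210 = 4.173 μSv/h.
Further attenuation needed: 4.173/0.554 = 7.532.
n = log₂(7.532) = 2.913 half-value layers.
Thickness = 2.913 × 3.98 mm = 11.59 mm.

11.6 mm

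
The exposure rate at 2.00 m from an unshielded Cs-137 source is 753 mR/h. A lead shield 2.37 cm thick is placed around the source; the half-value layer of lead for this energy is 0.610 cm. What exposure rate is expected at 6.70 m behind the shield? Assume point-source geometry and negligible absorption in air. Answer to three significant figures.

4.54 mR/h

Distance alone: 753 × (2.00/6.70)² = 753 × 0.08911 = 67.10 mR/h.
Shield: 2.37/0.610 = 3.885 half-value layers → attenuation 2^(−3.885) = 0.06769.
Combined: 67.10 × 0.06769 = 4.542 mR/h.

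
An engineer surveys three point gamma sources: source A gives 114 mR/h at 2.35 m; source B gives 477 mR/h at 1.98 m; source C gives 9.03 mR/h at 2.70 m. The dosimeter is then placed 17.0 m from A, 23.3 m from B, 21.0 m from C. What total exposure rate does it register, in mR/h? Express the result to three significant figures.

5.77 mR/h

By superposition, sum each source's inverse-square contribution:
A: 114 × (2.35/17.0)² = 2.178 mR/h
B: 477 × (1.98/23.3)² = 3.445 mR/h
C: 9.03 × (2.70/21.0)² = 0.1493 mR/h
Total = 2.178 + 3.445 + 0.1493 = 5.772 mR/h.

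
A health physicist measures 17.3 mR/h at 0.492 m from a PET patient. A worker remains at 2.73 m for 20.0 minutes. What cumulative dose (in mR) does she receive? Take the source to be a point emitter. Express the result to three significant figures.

Intensity scales as (d₁/d₂)², so rate at 2.73 m:
(0.492/2.73)² = 0.03248, so 17.3 × 0.03248 = 0.5619 mR/h.
Dose = rate × time = 0.5619 mR/h × 0.3333 h = 0.1873 mR.

0.187 mR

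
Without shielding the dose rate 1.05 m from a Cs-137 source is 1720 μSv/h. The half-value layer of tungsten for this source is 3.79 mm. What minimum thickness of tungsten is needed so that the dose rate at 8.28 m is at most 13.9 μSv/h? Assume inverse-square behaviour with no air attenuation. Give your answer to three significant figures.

At 8.28 m, distance alone gives 1720 × (1.05/8.28)² = 1720 × 0.01608 = 27.66 μSv/h.
Further attenuation needed: 27.66/13.9 = 1.990.
n = log₂(1.990) = 0.9928 half-value layers.
Thickness = 0.9928 × 3.79 mm = 3.763 mm.

3.76 mm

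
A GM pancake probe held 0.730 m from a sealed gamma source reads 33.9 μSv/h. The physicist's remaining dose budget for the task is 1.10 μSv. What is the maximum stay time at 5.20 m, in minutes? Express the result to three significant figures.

98.8 min

Using I₁d₁² = I₂d₂², rate at 5.20 m:
33.9 × (0.730/5.20)² = 33.9 × 0.01971 = 0.6682 μSv/h.
Stay time = 1.10 μSv ÷ 0.6682 μSv/h = 1.646 h = 98.76 min.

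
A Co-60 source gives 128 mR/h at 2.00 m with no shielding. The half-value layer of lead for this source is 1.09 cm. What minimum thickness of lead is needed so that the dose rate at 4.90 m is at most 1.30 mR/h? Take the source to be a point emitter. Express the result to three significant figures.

4.40 cm

At 4.90 m, distance alone gives 128 × (2.00/4.90)² = 128 × 0.1666 = 21.32 mR/h.
Further attenuation needed: 21.32/1.30 = 16.40.
n = log₂(16.40) = 4.036 half-value layers.
Thickness = 4.036 × 1.09 cm = 4.399 cm.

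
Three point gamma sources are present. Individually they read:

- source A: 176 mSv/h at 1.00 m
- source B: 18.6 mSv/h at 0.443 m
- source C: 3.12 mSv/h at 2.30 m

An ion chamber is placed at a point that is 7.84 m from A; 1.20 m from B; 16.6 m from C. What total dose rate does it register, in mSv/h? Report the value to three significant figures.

Each source contributes Iᵢ·(dᵢ/rᵢ)²; contributions add.
A: 176 × (1.00/7.84)² = 2.863 mSv/h
B: 18.6 × (0.443/1.20)² = 2.535 mSv/h
C: 3.12 × (2.30/16.6)² = 0.05990 mSv/h
Total = 2.863 + 2.535 + 0.05990 = 5.458 mSv/h.

5.46 mSv/h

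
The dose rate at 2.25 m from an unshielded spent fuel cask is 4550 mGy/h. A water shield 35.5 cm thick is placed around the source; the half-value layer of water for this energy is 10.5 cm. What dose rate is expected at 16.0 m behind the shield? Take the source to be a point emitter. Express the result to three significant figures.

Distance alone: 4550 × (2.25/16.0)² = 4550 × 0.01978 = 90.00 mGy/h.
Shield: 35.5/10.5 = 3.381 half-value layers → attenuation 2^(−3.381) = 0.09599.
Combined: 90.00 × 0.09599 = 8.639 mGy/h.

8.64 mGy/h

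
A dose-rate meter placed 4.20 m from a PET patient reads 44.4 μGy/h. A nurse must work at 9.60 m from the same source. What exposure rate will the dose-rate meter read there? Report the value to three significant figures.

By the inverse-square law, scaling from 4.20 m to 9.60 m:
44.4 × (4.20/9.60)² = 44.4 × 0.1914 = 8.498 μGy/h.

8.50 μGy/h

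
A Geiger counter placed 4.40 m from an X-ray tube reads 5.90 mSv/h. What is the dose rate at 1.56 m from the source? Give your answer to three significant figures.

Applying the 1/r² law, scaling from 4.40 m to 1.56 m:
(4.40/1.56)² = 7.955, so 5.90 × 7.955 = 46.93 mSv/h.

46.9 mSv/h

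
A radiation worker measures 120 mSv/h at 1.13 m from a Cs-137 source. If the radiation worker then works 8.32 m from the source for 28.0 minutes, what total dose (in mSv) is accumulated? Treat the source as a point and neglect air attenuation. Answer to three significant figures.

1.03 mSv

Using I₁d₁² = I₂d₂², rate at 8.32 m:
120 × (1.13/8.32)² = 120 × 0.01845 = 2.214 mSv/h.
Dose = rate × time = 2.214 mSv/h × 0.4667 h = 1.033 mSv.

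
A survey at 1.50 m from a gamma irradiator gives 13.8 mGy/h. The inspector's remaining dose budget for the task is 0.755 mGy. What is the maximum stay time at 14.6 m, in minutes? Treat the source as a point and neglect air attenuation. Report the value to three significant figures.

Since intensity falls as 1/r², rate at 14.6 m:
13.8 × (1.50/14.6)² = 13.8 × 0.01056 = 0.1457 mGy/h.
Stay time = 0.755 mGy ÷ 0.1457 mGy/h = 5.182 h = 310.9 min.

311 min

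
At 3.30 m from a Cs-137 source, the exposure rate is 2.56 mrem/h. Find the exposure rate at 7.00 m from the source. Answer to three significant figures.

0.569 mrem/h

By the inverse-square law, the rate at 7.00 m is
(3.30/7.00)² = 0.2222, so 2.56 × 0.2222 = 0.5688 mrem/h.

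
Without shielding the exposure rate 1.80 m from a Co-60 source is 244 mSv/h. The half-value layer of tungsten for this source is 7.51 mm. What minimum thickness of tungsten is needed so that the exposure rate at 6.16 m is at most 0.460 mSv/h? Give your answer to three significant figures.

41.3 mm

At 6.16 m, distance alone gives 244 × (1.80/6.16)² = 244 × 0.08539 = 20.84 mSv/h.
Further attenuation needed: 20.84/0.460 = 45.30.
n = log₂(45.30) = 5.501 half-value layers.
Thickness = 5.501 × 7.51 mm = 41.31 mm.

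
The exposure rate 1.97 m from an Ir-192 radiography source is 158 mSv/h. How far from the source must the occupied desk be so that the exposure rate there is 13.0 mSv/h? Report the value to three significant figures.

6.87 m

Using I₁d₁² = I₂d₂², d₂ = d₁·√(I₁/I₂).
I₁/I₂ = 158/13.0 = 12.15, so d₂ = 1.97 × √12.15 = 6.867 m.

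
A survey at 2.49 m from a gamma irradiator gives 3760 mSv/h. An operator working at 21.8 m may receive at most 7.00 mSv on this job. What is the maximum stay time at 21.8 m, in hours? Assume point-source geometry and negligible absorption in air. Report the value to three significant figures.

Intensity scales as (d₁/d₂)², so rate at 21.8 m:
(2.49/21.8)² = 0.01305, so 3760 × 0.01305 = 49.07 mSv/h.
Stay time = 7.00 mSv ÷ 49.07 mSv/h = 0.1427 h.

0.143 h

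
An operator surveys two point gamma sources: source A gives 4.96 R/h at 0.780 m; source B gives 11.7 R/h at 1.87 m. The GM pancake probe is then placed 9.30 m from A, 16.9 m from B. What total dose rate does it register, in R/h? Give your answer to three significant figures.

0.178 R/h

Each source contributes Iᵢ·(dᵢ/rᵢ)²; contributions add.
A: 4.96 × (0.780/9.30)² = 0.03489 R/h
B: 11.7 × (1.87/16.9)² = 0.1433 R/h
Total = 0.03489 + 0.1433 = 0.1782 R/h.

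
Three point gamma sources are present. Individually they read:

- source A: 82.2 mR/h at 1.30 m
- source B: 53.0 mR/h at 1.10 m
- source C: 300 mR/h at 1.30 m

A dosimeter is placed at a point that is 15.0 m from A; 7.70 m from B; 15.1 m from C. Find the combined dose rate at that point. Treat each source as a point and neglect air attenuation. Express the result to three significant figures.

3.92 mR/h

Each source contributes Iᵢ·(dᵢ/rᵢ)²; contributions add.
A: 82.2 × (1.30/15.0)² = 0.6174 mR/h
B: 53.0 × (1.10/7.70)² = 1.082 mR/h
C: 300 × (1.30/15.1)² = 2.224 mR/h
Total = 0.6174 + 1.082 + 2.224 = 3.923 mR/h.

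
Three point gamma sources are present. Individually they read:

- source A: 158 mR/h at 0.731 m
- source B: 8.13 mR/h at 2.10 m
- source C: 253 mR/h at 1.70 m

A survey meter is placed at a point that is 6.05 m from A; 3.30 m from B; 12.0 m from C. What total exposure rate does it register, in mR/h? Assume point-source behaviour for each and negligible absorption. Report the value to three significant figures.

By superposition, sum each source's inverse-square contribution:
A: 158 × (0.731/6.05)² = 2.307 mR/h
B: 8.13 × (2.10/3.30)² = 3.292 mR/h
C: 253 × (1.70/12.0)² = 5.078 mR/h
Total = 2.307 + 3.292 + 5.078 = 10.68 mR/h.

10.7 mR/h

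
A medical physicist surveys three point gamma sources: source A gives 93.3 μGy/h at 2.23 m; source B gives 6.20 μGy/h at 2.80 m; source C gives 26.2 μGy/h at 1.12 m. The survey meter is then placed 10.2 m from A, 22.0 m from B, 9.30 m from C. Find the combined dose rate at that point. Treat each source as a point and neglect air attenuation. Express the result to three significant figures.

Each source contributes Iᵢ·(dᵢ/rᵢ)²; contributions add.
A: 93.3 × (2.23/10.2)² = 4.460 μGy/h
B: 6.20 × (2.80/22.0)² = 0.1004 μGy/h
C: 26.2 × (1.12/9.30)² = 0.3800 μGy/h
Total = 4.460 + 0.1004 + 0.3800 = 4.940 μGy/h.

4.94 μGy/h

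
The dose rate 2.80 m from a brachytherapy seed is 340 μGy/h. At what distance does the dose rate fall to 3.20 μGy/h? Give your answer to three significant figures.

By the inverse-square law, d₂ = d₁·√(I₁/I₂).
I₁/I₂ = 340/3.20 = 106.2, so d₂ = 2.80 × √106.2 = 28.85 m.

28.9 m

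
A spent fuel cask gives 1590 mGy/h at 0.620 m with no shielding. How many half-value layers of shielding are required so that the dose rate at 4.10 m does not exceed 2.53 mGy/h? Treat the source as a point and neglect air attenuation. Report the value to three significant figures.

3.85 half-value layers

At 4.10 m, distance alone gives 1590 × (0.620/4.10)² = 1590 × 0.02287 = 36.36 mGy/h.
Further attenuation needed: 36.36/2.53 = 14.37.
n = log₂(14.37) = 3.845 half-value layers.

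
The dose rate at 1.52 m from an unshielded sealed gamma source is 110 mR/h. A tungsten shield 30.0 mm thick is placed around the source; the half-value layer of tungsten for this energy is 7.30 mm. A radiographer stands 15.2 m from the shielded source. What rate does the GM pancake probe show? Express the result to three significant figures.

Distance alone: 110 × (1.52/15.2)² = 110 × 0.01000 = 1.100 mR/h.
Shield: 30.0/7.30 = 4.110 half-value layers → attenuation 2^(−4.110) = 0.05791.
Combined: 1.100 × 0.05791 = 0.06370 mR/h.

0.0637 mR/h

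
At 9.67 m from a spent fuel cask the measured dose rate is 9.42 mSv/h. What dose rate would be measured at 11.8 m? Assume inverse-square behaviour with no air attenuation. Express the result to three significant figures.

Intensity scales as (d₁/d₂)², so scaling from 9.67 m to 11.8 m:
(9.67/11.8)² = 0.6716, so 9.42 × 0.6716 = 6.326 mSv/h.

6.33 mSv/h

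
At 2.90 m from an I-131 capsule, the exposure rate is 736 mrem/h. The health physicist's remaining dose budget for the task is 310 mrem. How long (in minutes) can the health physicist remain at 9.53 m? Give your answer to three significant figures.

Intensity scales as (d₁/d₂)², so rate at 9.53 m:
(2.90/9.53)² = 0.09260, so 736 × 0.09260 = 68.15 mrem/h.
Stay time = 310 mrem ÷ 68.15 mrem/h = 4.549 h = 272.9 min.

273 min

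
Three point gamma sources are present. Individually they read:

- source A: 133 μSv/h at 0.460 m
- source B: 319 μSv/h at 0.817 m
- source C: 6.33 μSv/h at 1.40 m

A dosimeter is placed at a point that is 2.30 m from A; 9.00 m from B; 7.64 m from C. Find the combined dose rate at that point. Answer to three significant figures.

Each source contributes Iᵢ·(dᵢ/rᵢ)²; contributions add.
A: 133 × (0.460/2.30)² = 5.320 μSv/h
B: 319 × (0.817/9.00)² = 2.629 μSv/h
C: 6.33 × (1.40/7.64)² = 0.2126 μSv/h
Total = 5.320 + 2.629 + 0.2126 = 8.162 μSv/h.

8.16 μSv/h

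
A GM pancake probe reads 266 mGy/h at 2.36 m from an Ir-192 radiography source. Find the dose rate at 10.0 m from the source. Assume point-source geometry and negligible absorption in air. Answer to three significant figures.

Using I₁d₁² = I₂d₂², the rate at 10.0 m is
(2.36/10.0)² = 0.05570, so 266 × 0.05570 = 14.82 mGy/h.

14.8 mGy/h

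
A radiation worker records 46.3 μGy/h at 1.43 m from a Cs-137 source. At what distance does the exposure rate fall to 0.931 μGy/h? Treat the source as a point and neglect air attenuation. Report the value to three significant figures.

Using I₁d₁² = I₂d₂², d₂ = d₁·√(I₁/I₂).
I₁/I₂ = 46.3/0.931 = 49.73, so d₂ = 1.43 × √49.73 = 10.08 m.

10.1 m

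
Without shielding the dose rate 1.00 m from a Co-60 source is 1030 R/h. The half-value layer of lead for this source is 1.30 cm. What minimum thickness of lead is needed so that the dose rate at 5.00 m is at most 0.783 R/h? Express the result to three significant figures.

7.43 cm

At 5.00 m, distance alone gives (1.00/5.00)² = 0.04000, so 1030 × 0.04000 = 41.20 R/h.
Further attenuation needed: 41.20/0.783 = 52.62.
n = log₂(52.62) = 5.718 half-value layers.
Thickness = 5.718 × 1.30 cm = 7.433 cm.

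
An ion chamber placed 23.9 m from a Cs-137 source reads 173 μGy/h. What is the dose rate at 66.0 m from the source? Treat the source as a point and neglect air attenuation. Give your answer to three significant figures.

Applying the 1/r² law, scaling from 23.9 m to 66.0 m:
(23.9/66.0)² = 0.1311, so 173 × 0.1311 = 22.68 μGy/h.

22.7 μGy/h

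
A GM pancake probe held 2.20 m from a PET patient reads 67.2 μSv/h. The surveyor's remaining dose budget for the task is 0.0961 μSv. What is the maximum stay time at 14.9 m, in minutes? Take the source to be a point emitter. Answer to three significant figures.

3.94 min

Since intensity falls as 1/r², rate at 14.9 m:
67.2 × (2.20/14.9)² = 67.2 × 0.02180 = 1.465 μSv/h.
Stay time = 0.0961 μSv ÷ 1.465 μSv/h = 0.06560 h = 3.936 min.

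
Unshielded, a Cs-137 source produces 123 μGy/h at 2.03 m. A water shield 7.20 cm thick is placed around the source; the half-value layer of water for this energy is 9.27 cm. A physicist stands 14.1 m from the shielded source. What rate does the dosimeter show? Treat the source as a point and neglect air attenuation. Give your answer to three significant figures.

Distance alone: 123 × (2.03/14.1)² = 123 × 0.02073 = 2.550 μGy/h.
Shield: 7.20/9.27 = 0.7767 half-value layers → attenuation 2^(−0.7767) = 0.5837.
Combined: 2.550 × 0.5837 = 1.488 μGy/h.

1.49 μGy/h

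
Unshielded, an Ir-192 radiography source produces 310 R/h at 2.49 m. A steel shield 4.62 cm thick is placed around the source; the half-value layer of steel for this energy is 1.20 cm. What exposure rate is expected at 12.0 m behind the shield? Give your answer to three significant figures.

0.926 R/h

Distance alone: 310 × (2.49/12.0)² = 310 × 0.04306 = 13.35 R/h.
Shield: 4.62/1.20 = 3.850 half-value layers → attenuation 2^(−3.850) = 0.06935.
Combined: 13.35 × 0.06935 = 0.9258 R/h.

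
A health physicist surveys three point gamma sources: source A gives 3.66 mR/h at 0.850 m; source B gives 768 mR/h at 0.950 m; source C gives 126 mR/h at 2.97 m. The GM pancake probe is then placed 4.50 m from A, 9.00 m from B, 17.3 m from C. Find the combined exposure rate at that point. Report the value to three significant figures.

Each source contributes Iᵢ·(dᵢ/rᵢ)²; contributions add.
A: 3.66 × (0.850/4.50)² = 0.1306 mR/h
B: 768 × (0.950/9.00)² = 8.557 mR/h
C: 126 × (2.97/17.3)² = 3.714 mR/h
Total = 0.1306 + 8.557 + 3.714 = 12.40 mR/h.

12.4 mR/h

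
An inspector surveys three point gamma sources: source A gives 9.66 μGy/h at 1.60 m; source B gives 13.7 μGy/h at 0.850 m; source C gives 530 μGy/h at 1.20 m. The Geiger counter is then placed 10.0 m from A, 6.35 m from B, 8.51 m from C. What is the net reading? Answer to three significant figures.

Each source contributes Iᵢ·(dᵢ/rᵢ)²; contributions add.
A: 9.66 × (1.60/10.0)² = 0.2473 μGy/h
B: 13.7 × (0.850/6.35)² = 0.2455 μGy/h
C: 530 × (1.20/8.51)² = 10.54 μGy/h
Total = 0.2473 + 0.2455 + 10.54 = 11.03 μGy/h.

11.0 μGy/h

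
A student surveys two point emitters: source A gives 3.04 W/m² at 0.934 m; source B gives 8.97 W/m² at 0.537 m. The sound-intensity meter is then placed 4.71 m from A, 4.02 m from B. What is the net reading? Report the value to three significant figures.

0.280 W/m²

By superposition, sum each source's inverse-square contribution:
A: 3.04 × (0.934/4.71)² = 0.1195 W/m²
B: 8.97 × (0.537/4.02)² = 0.1601 W/m²
Total = 0.1195 + 0.1601 = 0.2796 W/m².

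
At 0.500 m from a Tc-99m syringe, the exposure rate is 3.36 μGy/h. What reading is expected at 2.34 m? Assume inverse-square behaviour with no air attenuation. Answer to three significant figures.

Since intensity falls as 1/r², the rate at 2.34 m is
(0.500/2.34)² = 0.04566, so 3.36 × 0.04566 = 0.1534 μGy/h.

0.153 μGy/h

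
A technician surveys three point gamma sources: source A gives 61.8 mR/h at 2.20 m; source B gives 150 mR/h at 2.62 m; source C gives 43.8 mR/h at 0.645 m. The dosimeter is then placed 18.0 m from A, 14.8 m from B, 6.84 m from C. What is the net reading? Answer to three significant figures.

By superposition, sum each source's inverse-square contribution:
A: 61.8 × (2.20/18.0)² = 0.9232 mR/h
B: 150 × (2.62/14.8)² = 4.701 mR/h
C: 43.8 × (0.645/6.84)² = 0.3895 mR/h
Total = 0.9232 + 4.701 + 0.3895 = 6.014 mR/h.

6.01 mR/h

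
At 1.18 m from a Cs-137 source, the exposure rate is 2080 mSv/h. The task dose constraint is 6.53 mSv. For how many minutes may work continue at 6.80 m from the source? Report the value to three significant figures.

Intensity scales as (d₁/d₂)², so rate at 6.80 m:
2080 × (1.18/6.80)² = 2080 × 0.03011 = 62.63 mSv/h.
Stay time = 6.53 mSv ÷ 62.63 mSv/h = 0.1043 h = 6.258 min.

6.26 min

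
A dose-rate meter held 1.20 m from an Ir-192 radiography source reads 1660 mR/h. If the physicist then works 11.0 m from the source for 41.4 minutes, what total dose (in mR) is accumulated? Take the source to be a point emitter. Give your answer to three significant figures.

Using I₁d₁² = I₂d₂², rate at 11.0 m:
(1.20/11.0)² = 0.01190, so 1660 × 0.01190 = 19.75 mR/h.
Dose = rate × time = 19.75 mR/h × 0.6900 h = 13.63 mR.

13.6 mR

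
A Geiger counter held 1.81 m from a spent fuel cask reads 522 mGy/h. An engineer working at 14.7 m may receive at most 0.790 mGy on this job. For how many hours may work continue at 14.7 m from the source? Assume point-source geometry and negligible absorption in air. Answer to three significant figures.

By the inverse-square law, rate at 14.7 m:
522 × (1.81/14.7)² = 522 × 0.01516 = 7.914 mGy/h.
Stay time = 0.790 mGy ÷ 7.914 mGy/h = 0.09982 h.

0.0998 h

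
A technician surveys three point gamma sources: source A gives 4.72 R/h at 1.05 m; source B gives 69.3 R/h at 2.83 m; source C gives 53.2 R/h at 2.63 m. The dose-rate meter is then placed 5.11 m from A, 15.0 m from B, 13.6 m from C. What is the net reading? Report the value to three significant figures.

Each source contributes Iᵢ·(dᵢ/rᵢ)²; contributions add.
A: 4.72 × (1.05/5.11)² = 0.1993 R/h
B: 69.3 × (2.83/15.0)² = 2.467 R/h
C: 53.2 × (2.63/13.6)² = 1.990 R/h
Total = 0.1993 + 2.467 + 1.990 = 4.656 R/h.

4.66 R/h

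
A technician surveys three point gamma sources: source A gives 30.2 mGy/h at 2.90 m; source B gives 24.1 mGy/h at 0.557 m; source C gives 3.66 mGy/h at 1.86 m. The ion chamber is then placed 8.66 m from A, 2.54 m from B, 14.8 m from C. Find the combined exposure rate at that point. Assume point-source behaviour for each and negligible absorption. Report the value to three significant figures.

By superposition, sum each source's inverse-square contribution:
A: 30.2 × (2.90/8.66)² = 3.387 mGy/h
B: 24.1 × (0.557/2.54)² = 1.159 mGy/h
C: 3.66 × (1.86/14.8)² = 0.05781 mGy/h
Total = 3.387 + 1.159 + 0.05781 = 4.604 mGy/h.

4.60 mGy/h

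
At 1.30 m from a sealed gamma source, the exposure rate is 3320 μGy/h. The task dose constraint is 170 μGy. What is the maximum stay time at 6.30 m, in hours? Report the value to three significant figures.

1.20 h

Using I₁d₁² = I₂d₂², rate at 6.30 m:
(1.30/6.30)² = 0.04258, so 3320 × 0.04258 = 141.4 μGy/h.
Stay time = 170 μGy ÷ 141.4 μGy/h = 1.202 h.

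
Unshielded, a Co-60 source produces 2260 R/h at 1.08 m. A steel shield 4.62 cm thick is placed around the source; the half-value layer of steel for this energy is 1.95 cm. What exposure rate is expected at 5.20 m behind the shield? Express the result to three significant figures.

18.9 R/h

Distance alone: 2260 × (1.08/5.20)² = 2260 × 0.04314 = 97.50 R/h.
Shield: 4.62/1.95 = 2.369 half-value layers → attenuation 2^(−2.369) = 0.1936.
Combined: 97.50 × 0.1936 = 18.88 R/h.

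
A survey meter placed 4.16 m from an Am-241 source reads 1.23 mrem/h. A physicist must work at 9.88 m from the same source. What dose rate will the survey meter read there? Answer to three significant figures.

0.218 mrem/h

Since intensity falls as 1/r², scaling from 4.16 m to 9.88 m:
(4.16/9.88)² = 0.1773, so 1.23 × 0.1773 = 0.2181 mrem/h.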